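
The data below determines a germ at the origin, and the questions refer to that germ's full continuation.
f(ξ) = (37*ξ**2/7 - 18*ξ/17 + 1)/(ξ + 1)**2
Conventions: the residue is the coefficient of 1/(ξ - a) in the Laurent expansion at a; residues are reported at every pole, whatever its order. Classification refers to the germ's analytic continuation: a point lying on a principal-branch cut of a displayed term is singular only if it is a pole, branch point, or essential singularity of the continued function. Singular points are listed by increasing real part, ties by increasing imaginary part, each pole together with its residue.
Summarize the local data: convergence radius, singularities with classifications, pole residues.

Radius of convergence at 0: 1.
At -1: a pole of order 2; residue -1384/119.

Denominator factor (ξ + 1)^2: pole of order 2 at -1, modulus 1.
The radius of convergence is the smallest modulus among the singular points: 1.
At the order-2 pole -1 set g(ξ) = (ξ - (-1))^2*f(ξ) = 37*ξ**2/7 - 18*ξ/17 + 1.
Order-2 pole: residue = g'(a); g'(-1) = -1384/119, so the residue is -1384/119.


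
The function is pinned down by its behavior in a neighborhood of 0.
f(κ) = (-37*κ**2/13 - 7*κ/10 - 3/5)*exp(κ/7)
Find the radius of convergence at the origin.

The radius of convergence is infinite.

The factor exp(κ/7) is entire and contributes no finite singular point.
The polynomial part has no poles.
No finite singular points: the Taylor series at 0 converges everywhere.


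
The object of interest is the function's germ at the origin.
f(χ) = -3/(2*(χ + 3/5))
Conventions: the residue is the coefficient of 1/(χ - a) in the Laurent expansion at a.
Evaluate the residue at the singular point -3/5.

The residue is -3/2.

At the order-1 pole -3/5 set g(χ) = (χ - (-3/5))*f(χ) = -3/2.
Simple pole: residue = g(a) at a = -3/5, which is -3/2.


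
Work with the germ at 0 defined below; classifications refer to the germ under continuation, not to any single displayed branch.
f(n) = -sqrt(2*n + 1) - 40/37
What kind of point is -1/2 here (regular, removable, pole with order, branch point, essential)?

The term (-1)*sqrt(1 - n/(-1/2)) has argument 1 - -1/2/(-1/2) = 0 at -1/2: a square-root (algebraic, two-sheeted) branch point; the remaining terms are analytic or single-valued there.

The point is an algebraic (square-root) branch point.


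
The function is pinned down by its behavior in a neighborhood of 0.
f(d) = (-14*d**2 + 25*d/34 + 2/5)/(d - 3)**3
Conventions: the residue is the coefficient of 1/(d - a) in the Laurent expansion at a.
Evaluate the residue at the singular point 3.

The residue is -14.

At the order-3 pole 3 set g(d) = (d - (3))^3*f(d) = -14*d**2 + 25*d/34 + 2/5.
Order-3 pole: residue = g''(a)/2; g''(3) = -28, so the residue is -14.


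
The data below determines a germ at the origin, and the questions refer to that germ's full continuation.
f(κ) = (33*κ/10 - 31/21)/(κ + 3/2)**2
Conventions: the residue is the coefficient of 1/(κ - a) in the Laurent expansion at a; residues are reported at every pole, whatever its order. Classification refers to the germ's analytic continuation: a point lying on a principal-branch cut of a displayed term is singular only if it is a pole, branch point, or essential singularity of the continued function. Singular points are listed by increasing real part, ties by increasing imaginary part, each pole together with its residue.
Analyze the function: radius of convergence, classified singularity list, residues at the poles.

Radius of convergence at 0: 3/2.
At -3/2: a pole of order 2; residue 33/10.

Denominator factor (κ + 3/2)^2: pole of order 2 at -3/2, modulus 3/2.
The radius of convergence is the smallest modulus among the singular points: 3/2.
At the order-2 pole -3/2 set g(κ) = (κ - (-3/2))^2*f(κ) = 33*κ/10 - 31/21.
Order-2 pole: residue = g'(a); g'(-3/2) = 33/10, so the residue is 33/10.


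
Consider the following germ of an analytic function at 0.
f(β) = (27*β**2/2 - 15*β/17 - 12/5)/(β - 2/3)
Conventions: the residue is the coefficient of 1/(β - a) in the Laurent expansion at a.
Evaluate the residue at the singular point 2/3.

The residue is 256/85.

At the order-1 pole 2/3 set g(β) = (β - (2/3))*f(β) = 27*β**2/2 - 15*β/17 - 12/5.
Simple pole: residue = g(a) at a = 2/3, which is 256/85.


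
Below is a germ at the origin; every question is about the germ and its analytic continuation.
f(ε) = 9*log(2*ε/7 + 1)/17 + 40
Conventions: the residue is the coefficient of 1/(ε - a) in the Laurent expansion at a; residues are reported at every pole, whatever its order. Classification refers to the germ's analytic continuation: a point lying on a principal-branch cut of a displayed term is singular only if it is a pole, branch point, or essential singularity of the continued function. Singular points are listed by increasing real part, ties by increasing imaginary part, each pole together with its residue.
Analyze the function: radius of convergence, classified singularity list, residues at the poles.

Radius of convergence at 0: 7/2.
At -7/2: a logarithmic branch point.

Branch term (9/17)*log(1 - ε/(-7/2)): its argument vanishes at ε = -7/2, a logarithmic branch point, modulus 7/2.
The radius of convergence is the smallest modulus among the singular points: 7/2.


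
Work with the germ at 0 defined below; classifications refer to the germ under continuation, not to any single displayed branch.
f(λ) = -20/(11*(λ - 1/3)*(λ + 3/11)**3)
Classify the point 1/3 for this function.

The point is a pole of order 1.

The denominator factor λ - 1/3 vanishes at 1/3 and appears to the power 1; the numerator there equals -20/11, nonzero, and no other factor vanishes.
Hence a pole whose order is the multiplicity, 1.


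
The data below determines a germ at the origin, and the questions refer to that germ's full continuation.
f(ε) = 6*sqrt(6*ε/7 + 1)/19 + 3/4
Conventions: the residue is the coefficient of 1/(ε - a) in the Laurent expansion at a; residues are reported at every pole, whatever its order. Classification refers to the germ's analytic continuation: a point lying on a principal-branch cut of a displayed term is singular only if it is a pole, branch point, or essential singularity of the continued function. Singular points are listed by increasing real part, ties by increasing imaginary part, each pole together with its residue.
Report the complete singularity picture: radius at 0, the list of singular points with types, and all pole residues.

Radius of convergence at 0: 7/6.
At -7/6: an algebraic (square-root) branch point.

Branch term (6/19)*sqrt(1 - ε/(-7/6)): its argument vanishes at ε = -7/6, a square-root branch point, modulus 7/6.
The radius of convergence is the smallest modulus among the singular points: 7/6.


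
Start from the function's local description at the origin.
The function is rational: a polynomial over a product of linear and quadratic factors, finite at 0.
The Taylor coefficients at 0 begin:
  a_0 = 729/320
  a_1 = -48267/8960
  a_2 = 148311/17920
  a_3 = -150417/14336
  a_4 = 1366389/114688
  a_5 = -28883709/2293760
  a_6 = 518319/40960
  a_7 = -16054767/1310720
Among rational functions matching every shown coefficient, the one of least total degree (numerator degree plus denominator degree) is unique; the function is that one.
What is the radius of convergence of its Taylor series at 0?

No rational of total degree below 4 reproduces all 8 coefficients; solving the [1/3] Pade equations on them gives f(ξ) = (27/5 - 13*ξ/21)/(ξ + 4/3)**3, whose expansion matches every shown term.
Denominator factor (ξ + 4/3)^3: pole of order 3 at -4/3, modulus 4/3.
The radius of convergence is the smallest modulus among the singular points: 4/3.

The radius of convergence is 4/3.


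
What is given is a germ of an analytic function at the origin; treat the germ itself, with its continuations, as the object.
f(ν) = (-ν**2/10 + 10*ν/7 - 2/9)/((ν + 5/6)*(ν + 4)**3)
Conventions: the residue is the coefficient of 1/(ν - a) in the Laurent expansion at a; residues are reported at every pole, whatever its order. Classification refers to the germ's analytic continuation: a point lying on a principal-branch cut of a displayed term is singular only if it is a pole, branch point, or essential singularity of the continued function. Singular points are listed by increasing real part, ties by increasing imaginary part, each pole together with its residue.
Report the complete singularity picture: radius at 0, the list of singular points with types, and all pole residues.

Radius of convergence at 0: 5/6.
At -4: a pole of order 3; residue 2241/48013.
At -5/6: a pole of order 1; residue -2241/48013.

Denominator factor (ν + 4)^3: pole of order 3 at -4, modulus 4.
Denominator factor (ν + 5/6): pole of order 1 at -5/6, modulus 5/6.
The radius of convergence is the smallest modulus among the singular points: 5/6.
At the order-3 pole -4 set g(ν) = (ν - (-4))^3*f(ν) = (-ν**2/10 + 10*ν/7 - 2/9)/(ν + 5/6).
Order-3 pole: residue = g''(a)/2; g''(-4) = 4482/48013, so the residue is 2241/48013.
At the order-1 pole -5/6 set g(ν) = (ν - (-5/6))*f(ν) = (-ν**2/10 + 10*ν/7 - 2/9)/(ν + 4)**3.
Simple pole: residue = g(a) at a = -5/6, which is -2241/48013.
List the singular points by increasing real part (a conjugate pair: the negative imaginary part first).


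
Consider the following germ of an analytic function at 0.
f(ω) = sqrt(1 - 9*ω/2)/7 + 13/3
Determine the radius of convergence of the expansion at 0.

The radius of convergence is 2/9.

Branch term (1/7)*sqrt(1 - ω/(2/9)): its argument vanishes at ω = 2/9, a square-root branch point, modulus 2/9.
The radius of convergence is the smallest modulus among the singular points: 2/9.


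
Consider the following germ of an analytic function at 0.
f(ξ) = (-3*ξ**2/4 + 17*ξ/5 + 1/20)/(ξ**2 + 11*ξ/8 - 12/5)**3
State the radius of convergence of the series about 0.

Denominator factor (ξ**2 + 11*ξ/8 - 12/5)^3: discriminant 3677/320, real irrational roots -11/16 + (1/80)*sqrt(18385) and -11/16 - (1/80)*sqrt(18385); poles of order 3, moduli -11/16 + (1/80)*sqrt(18385) and 11/16 + (1/80)*sqrt(18385).
The radius of convergence is the smallest modulus among the singular points: -11/16 + (1/80)*sqrt(18385).

The radius of convergence is -11/16 + (1/80)*sqrt(18385).


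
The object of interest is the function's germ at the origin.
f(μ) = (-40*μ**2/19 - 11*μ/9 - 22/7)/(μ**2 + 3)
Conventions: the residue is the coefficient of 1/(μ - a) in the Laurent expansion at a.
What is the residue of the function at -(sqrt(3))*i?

The residue is (-11/18) + ((211/399)*sqrt(3))*i.

The factor μ**2 + 3 splits as (μ - a)(μ - a') with a = -(sqrt(3))*i, a' = (sqrt(3))*i. At the order-1 pole a set g(μ) = (μ - a)*f(μ) = [-40*μ**2/19 - 11*μ/9 - 22/7] / (μ - a').
Simple pole: residue = g(a) at a = -(sqrt(3))*i, which is (-11/18) + ((211/399)*sqrt(3))*i.


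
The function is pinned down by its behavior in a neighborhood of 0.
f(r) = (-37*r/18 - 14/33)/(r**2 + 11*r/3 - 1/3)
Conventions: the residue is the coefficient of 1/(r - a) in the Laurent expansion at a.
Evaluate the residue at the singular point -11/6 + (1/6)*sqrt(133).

The factor r**2 + 11*r/3 - 1/3 splits as (r - a)(r - a') with a = -11/6 + (1/6)*sqrt(133), a' = -11/6 - (1/6)*sqrt(133). At the order-1 pole a set g(r) = (r - a)*f(r) = [-37*r/18 - 14/33] / (r - a').
Simple pole: residue = g(a) at a = -11/6 + (1/6)*sqrt(133), which is -37/36 + (3973/52668)*sqrt(133).

The residue is -37/36 + (3973/52668)*sqrt(133).


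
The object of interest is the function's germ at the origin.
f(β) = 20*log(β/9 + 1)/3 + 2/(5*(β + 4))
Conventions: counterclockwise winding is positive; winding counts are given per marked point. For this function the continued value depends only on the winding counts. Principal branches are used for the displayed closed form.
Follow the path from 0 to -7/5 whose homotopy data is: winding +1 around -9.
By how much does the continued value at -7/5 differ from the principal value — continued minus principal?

Continued minus principal equals (40/3)*pi*i.

The rational part is single-valued and drops out of the difference; each branch term changes only by its own monodromy.
(20/3)*log(1 - β/(-9)): each positive loop around -9 adds 2*pi*i to the log, so winding +1 contributes (20/3)*(1)*2*pi*i = (40/3)*pi*i.
Summing the contributions at β = -7/5 gives (40/3)*pi*i.


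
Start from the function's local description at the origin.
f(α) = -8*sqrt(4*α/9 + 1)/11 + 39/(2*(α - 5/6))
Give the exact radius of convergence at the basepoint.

Denominator factor (α - 5/6): pole of order 1 at 5/6, modulus 5/6.
Branch term (-8/11)*sqrt(1 - α/(-9/4)): its argument vanishes at α = -9/4, a square-root branch point, modulus 9/4.
The radius of convergence is the smallest modulus among the singular points: 5/6.

The radius of convergence is 5/6.


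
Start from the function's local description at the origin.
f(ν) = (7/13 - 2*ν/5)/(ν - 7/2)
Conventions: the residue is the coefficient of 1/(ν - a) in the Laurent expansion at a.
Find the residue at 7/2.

At the order-1 pole 7/2 set g(ν) = (ν - (7/2))*f(ν) = 7/13 - 2*ν/5.
Simple pole: residue = g(a) at a = 7/2, which is -56/65.

The residue is -56/65.


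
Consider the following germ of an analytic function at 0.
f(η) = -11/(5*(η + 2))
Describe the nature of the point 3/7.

The point is a regular point.

Denominator factors: η + 2 = 17/7 at η = 3/7 — none vanishes.
So the germ continues analytically to 3/7.


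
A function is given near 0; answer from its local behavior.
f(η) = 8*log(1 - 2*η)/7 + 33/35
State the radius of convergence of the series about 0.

The radius of convergence is 1/2.

Branch term (8/7)*log(1 - η/(1/2)): its argument vanishes at η = 1/2, a logarithmic branch point, modulus 1/2.
The radius of convergence is the smallest modulus among the singular points: 1/2.


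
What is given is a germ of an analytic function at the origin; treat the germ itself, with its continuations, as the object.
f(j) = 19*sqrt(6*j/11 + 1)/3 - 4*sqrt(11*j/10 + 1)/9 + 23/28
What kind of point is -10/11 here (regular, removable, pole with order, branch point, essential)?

The term (-4/9)*sqrt(1 - j/(-10/11)) has argument 1 - -10/11/(-10/11) = 0 at -10/11: a square-root (algebraic, two-sheeted) branch point; the remaining terms are analytic or single-valued there.

The point is an algebraic (square-root) branch point.


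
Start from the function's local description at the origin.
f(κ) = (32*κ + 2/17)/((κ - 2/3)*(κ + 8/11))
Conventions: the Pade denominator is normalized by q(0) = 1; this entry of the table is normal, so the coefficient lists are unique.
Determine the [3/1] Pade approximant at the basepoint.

The Pade approximant has numerator coefficients [-33/136, -5197695195/78791056, 1289653695/157582112, -42558571935/315164224]; denominator coefficients [1, -594461/2317384].

Taylor coefficients needed (expand at 0): a_0 = -33/136, a_1 = -71841/1088, a_2 = -76197/8704, a_3 = -9559209/69632, a_4 = -19617213/557056.
Write the denominator as Q(κ) = 1 + q1*κ. Requiring Q*f - P = O(κ^5) with deg P <= 3 kills the coefficients of κ^4..κ^4 in Q*f:
  κ^4: a_4 + q1*a_3 = 0, i.e. -19617213/557056 + (-9559209/69632)*q1 = 0.
Solving this linear system: q1 = -594461/2317384.
The numerator is Q*f truncated at degree 3: P0 = a_0 = -33/136; P1 = a_1 + q1*a_0 = -5197695195/78791056; P2 = a_2 + q1*a_1 = 1289653695/157582112; P3 = a_3 + q1*a_2 = -42558571935/315164224.


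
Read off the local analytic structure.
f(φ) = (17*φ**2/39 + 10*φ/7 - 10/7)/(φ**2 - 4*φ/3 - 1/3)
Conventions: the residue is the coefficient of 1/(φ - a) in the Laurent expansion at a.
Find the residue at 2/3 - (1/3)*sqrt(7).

The residue is 823/819 - (139/11466)*sqrt(7).

The factor φ**2 - 4*φ/3 - 1/3 splits as (φ - a)(φ - a') with a = 2/3 - (1/3)*sqrt(7), a' = 2/3 + (1/3)*sqrt(7). At the order-1 pole a set g(φ) = (φ - a)*f(φ) = [17*φ**2/39 + 10*φ/7 - 10/7] / (φ - a').
Simple pole: residue = g(a) at a = 2/3 - (1/3)*sqrt(7), which is 823/819 - (139/11466)*sqrt(7).


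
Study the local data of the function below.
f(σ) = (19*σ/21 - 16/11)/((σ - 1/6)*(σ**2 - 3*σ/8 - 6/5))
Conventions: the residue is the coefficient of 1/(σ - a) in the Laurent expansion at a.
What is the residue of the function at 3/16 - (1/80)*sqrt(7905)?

The residue is -36140/68453 - (169172/36074731)*sqrt(7905).

The factor σ**2 - 3*σ/8 - 6/5 splits as (σ - a)(σ - a') with a = 3/16 - (1/80)*sqrt(7905), a' = 3/16 + (1/80)*sqrt(7905). At the order-1 pole a set g(σ) = (σ - a)*f(σ) = [(19*σ/21 - 16/11)/(σ - 1/6)] / (σ - a').
Simple pole: residue = g(a) at a = 3/16 - (1/80)*sqrt(7905), which is -36140/68453 - (169172/36074731)*sqrt(7905).


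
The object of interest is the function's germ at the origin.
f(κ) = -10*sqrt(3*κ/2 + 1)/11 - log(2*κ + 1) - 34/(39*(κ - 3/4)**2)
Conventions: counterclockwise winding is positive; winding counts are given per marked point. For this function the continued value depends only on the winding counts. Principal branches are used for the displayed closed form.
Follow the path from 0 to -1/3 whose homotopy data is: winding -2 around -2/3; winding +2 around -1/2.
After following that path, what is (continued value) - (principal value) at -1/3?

Continued minus principal equals -(4)*pi*i.

The rational part is single-valued and drops out of the difference; each branch term changes only by its own monodromy.
(-10/11)*sqrt(1 - κ/(-2/3)): winding -2 is even, the square root returns to the same sheet, contribution 0.
(-1)*log(1 - κ/(-1/2)): each positive loop around -1/2 adds 2*pi*i to the log, so winding +2 contributes (-1)*(2)*2*pi*i = -(4)*pi*i.
Summing the contributions at κ = -1/3 gives -(4)*pi*i.


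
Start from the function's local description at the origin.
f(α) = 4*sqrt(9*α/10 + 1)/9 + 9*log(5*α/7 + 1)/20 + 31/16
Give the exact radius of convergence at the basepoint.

Branch term (4/9)*sqrt(1 - α/(-10/9)): its argument vanishes at α = -10/9, a square-root branch point, modulus 10/9.
Branch term (9/20)*log(1 - α/(-7/5)): its argument vanishes at α = -7/5, a logarithmic branch point, modulus 7/5.
The radius of convergence is the smallest modulus among the singular points: 10/9.

The radius of convergence is 10/9.


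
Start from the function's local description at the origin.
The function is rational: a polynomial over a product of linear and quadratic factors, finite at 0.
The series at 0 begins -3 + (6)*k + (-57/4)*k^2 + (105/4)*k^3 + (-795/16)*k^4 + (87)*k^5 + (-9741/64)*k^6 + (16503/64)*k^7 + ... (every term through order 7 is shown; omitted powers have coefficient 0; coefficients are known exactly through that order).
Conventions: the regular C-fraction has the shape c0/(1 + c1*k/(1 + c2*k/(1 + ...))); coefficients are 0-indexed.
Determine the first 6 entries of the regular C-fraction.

Taylor coefficients (read off): a_0 = -3, a_1 = 6, a_2 = -57/4, a_3 = 105/4, a_4 = -795/16, a_5 = 87.
c0 = a_0 = -3. Peel one level at a time: if S = 1 + c*k/S' with S'(0) = 1, then c is the k-coefficient of S and S' = c*k/(S - 1).
S_1 = c0/f = 1 + (2)*k + (-3/4)*k^2 + ...; c1 = 2.
S_2 = c1*k/(S_1 - 1) = 1 + (3/8)*k + (81/64)*k^2 + ...; c2 = 3/8.
S_3 = c2*k/(S_2 - 1) = 1 + (-27/8)*k + (9)*k^2 + ...; c3 = -27/8.
S_4 = c3*k/(S_3 - 1) = 1 + (8/3)*k + (-8/9)*k^2 + ...; c4 = 8/3.
S_5 = c4*k/(S_4 - 1) = 1 + (1/3)*k + ...; c5 = 1/3.

The regular C-fraction coefficients are [-3, 2, 3/8, -27/8, 8/3, 1/3].


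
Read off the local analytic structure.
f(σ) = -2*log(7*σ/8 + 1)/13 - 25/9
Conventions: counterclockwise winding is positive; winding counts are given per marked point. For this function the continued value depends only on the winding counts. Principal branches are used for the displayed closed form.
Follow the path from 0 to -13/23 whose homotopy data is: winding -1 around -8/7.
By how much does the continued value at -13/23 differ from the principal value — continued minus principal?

Continued minus principal equals (4/13)*pi*i.

The rational part is single-valued and drops out of the difference; each branch term changes only by its own monodromy.
(-2/13)*log(1 - σ/(-8/7)): each positive loop around -8/7 adds 2*pi*i to the log, so winding -1 contributes (-2/13)*(-1)*2*pi*i = (4/13)*pi*i.
Summing the contributions at σ = -13/23 gives (4/13)*pi*i.


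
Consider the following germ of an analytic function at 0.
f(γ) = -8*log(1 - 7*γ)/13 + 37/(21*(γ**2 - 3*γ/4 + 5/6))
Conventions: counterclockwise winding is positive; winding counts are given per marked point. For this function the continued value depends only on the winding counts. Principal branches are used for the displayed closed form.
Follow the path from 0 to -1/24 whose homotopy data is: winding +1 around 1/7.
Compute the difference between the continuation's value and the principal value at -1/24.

Continued minus principal equals -(16/13)*pi*i.

The rational part is single-valued and drops out of the difference; each branch term changes only by its own monodromy.
(-8/13)*log(1 - γ/(1/7)): each positive loop around 1/7 adds 2*pi*i to the log, so winding +1 contributes (-8/13)*(1)*2*pi*i = -(16/13)*pi*i.
Summing the contributions at γ = -1/24 gives -(16/13)*pi*i.


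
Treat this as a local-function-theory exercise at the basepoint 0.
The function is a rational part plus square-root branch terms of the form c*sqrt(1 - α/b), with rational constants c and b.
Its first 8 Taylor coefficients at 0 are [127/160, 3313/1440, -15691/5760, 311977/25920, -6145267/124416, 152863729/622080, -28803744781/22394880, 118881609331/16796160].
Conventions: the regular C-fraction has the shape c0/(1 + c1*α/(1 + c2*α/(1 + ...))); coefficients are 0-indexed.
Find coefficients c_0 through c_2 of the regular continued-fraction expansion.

Taylor coefficients (read off): a_0 = 127/160, a_1 = 3313/1440, a_2 = -15691/5760.
c0 = a_0 = 127/160. Peel one level at a time: if S = 1 + c*α/S' with S'(0) = 1, then c is the α-coefficient of S and S' = c*α/(S - 1).
S_1 = c0/f = 1 + (-3313/1143)*α + (61838689/5225796)*α^2 + ...; c1 = -3313/1143.
S_2 = c1*α/(S_1 - 1) = 1 + (61838689/15147036)*α + ...; c2 = 61838689/15147036.

The regular C-fraction coefficients are [127/160, -3313/1143, 61838689/15147036].


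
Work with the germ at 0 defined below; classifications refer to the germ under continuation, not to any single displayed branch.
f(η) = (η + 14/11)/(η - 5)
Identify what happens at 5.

The denominator factor η - 5 vanishes at 5 and appears to the power 1; the numerator there equals 69/11, nonzero, and no other factor vanishes.
Hence a pole whose order is the multiplicity, 1.

The point is a pole of order 1.


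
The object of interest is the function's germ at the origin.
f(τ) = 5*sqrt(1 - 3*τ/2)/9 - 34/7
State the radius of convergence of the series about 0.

Branch term (5/9)*sqrt(1 - τ/(2/3)): its argument vanishes at τ = 2/3, a square-root branch point, modulus 2/3.
The radius of convergence is the smallest modulus among the singular points: 2/3.

The radius of convergence is 2/3.


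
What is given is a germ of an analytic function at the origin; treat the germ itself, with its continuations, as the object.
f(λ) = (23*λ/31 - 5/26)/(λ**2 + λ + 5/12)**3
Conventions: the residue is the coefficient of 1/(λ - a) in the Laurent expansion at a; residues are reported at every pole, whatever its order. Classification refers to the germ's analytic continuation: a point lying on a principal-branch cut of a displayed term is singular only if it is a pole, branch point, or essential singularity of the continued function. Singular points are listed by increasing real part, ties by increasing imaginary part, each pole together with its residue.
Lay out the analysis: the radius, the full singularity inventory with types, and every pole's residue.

Denominator factor (λ**2 + λ + 5/12)^3: discriminant -2/3, complex-conjugate roots (-1/2) + ((1/6)*sqrt(6))*i and (-1/2) - ((1/6)*sqrt(6))*i; poles of order 3, moduli (1/6)*sqrt(15) and (1/6)*sqrt(15).
The radius of convergence is the smallest modulus among the singular points: (1/6)*sqrt(15).
The factor λ**2 + λ + 5/12 splits as (λ - a)(λ - a') with a = (-1/2) - ((1/6)*sqrt(6))*i, a' = (-1/2) + ((1/6)*sqrt(6))*i. At the order-3 pole a set g(λ) = (λ - a)^3*f(λ) = [23*λ/31 - 5/26] / (λ - a')^3.
Order-3 pole: residue = g''(a)/2; g''((-1/2) - ((1/6)*sqrt(6))*i) = -((6129/806)*sqrt(6))*i, so the residue is -((6129/1612)*sqrt(6))*i.
The factor λ**2 + λ + 5/12 splits as (λ - a)(λ - a') with a = (-1/2) + ((1/6)*sqrt(6))*i, a' = (-1/2) - ((1/6)*sqrt(6))*i. At the order-3 pole a set g(λ) = (λ - a)^3*f(λ) = [23*λ/31 - 5/26] / (λ - a')^3.
Order-3 pole: residue = g''(a)/2; g''((-1/2) + ((1/6)*sqrt(6))*i) = ((6129/806)*sqrt(6))*i, so the residue is ((6129/1612)*sqrt(6))*i.
List the singular points by increasing real part (a conjugate pair: the negative imaginary part first).

Radius of convergence at 0: (1/6)*sqrt(15).
At (-1/2) - ((1/6)*sqrt(6))*i: a pole of order 3; residue -((6129/1612)*sqrt(6))*i.
At (-1/2) + ((1/6)*sqrt(6))*i: a pole of order 3; residue ((6129/1612)*sqrt(6))*i.


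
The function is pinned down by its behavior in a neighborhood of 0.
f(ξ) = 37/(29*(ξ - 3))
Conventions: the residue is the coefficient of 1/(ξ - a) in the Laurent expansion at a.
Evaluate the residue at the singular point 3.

The residue is 37/29.

At the order-1 pole 3 set g(ξ) = (ξ - (3))*f(ξ) = 37/29.
Simple pole: residue = g(a) at a = 3, which is 37/29.


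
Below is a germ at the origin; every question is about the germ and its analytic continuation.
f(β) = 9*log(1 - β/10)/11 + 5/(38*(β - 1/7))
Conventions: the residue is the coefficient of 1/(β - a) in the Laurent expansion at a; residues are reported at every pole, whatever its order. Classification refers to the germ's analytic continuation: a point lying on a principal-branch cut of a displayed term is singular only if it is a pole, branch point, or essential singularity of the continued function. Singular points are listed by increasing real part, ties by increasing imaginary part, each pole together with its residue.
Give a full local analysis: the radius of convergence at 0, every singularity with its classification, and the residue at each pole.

Radius of convergence at 0: 1/7.
At 1/7: a pole of order 1; residue 5/38.
At 10: a logarithmic branch point.

Denominator factor (β - 1/7): pole of order 1 at 1/7, modulus 1/7.
Branch term (9/11)*log(1 - β/(10)): its argument vanishes at β = 10, a logarithmic branch point, modulus 10.
The radius of convergence is the smallest modulus among the singular points: 1/7.
The branch term is analytic at 1/7 and contributes nothing to the residue; only the rational part matters.
At the order-1 pole 1/7 set g(β) = (β - (1/7))*(rational part) = 5/38.
Simple pole: residue = g(a) at a = 1/7, which is 5/38.
List the singular points by increasing real part (a conjugate pair: the negative imaginary part first).


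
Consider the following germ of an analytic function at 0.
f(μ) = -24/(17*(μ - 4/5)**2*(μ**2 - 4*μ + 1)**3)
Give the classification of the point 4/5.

The point is a pole of order 2.

The denominator factor μ - 4/5 vanishes at 4/5 and appears to the power 2; the numerator there equals -24/17, nonzero, and no other factor vanishes.
Hence a pole whose order is the multiplicity, 2.


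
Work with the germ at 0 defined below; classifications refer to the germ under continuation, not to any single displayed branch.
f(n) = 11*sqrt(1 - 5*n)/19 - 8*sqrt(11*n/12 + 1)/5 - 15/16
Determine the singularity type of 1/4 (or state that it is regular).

There is no denominator, hence no pole anywhere.
Branch term sqrt(1 - n/(1/5)): argument at 1/4 is -1/4, nonzero, so 1/4 is not its branch point (a point on a principal cut is still regular for the continued germ).
Branch term sqrt(1 - n/(-12/11)): argument at 1/4 is 59/48, nonzero, so 1/4 is not its branch point (a point on a principal cut is still regular for the continued germ).
So the germ continues analytically to 1/4.

The point is a regular point.


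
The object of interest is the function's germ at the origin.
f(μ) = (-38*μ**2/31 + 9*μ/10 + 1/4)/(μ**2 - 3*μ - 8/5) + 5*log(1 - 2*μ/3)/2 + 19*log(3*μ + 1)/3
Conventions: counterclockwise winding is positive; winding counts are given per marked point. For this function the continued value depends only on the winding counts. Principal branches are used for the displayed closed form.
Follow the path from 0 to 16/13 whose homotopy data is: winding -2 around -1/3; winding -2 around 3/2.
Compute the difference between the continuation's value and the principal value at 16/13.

Continued minus principal equals -(106/3)*pi*i.

The rational part is single-valued and drops out of the difference; each branch term changes only by its own monodromy.
(5/2)*log(1 - μ/(3/2)): each positive loop around 3/2 adds 2*pi*i to the log, so winding -2 contributes (5/2)*(-2)*2*pi*i = -(10)*pi*i.
(19/3)*log(1 - μ/(-1/3)): each positive loop around -1/3 adds 2*pi*i to the log, so winding -2 contributes (19/3)*(-2)*2*pi*i = -(76/3)*pi*i.
Summing the contributions at μ = 16/13 gives -(106/3)*pi*i.


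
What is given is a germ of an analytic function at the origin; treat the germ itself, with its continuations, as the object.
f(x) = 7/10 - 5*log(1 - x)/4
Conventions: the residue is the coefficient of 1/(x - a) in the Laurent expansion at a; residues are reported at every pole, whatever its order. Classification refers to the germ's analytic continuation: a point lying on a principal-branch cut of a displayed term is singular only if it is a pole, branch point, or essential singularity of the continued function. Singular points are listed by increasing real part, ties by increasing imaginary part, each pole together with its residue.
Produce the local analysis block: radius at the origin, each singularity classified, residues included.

Branch term (-5/4)*log(1 - x/(1)): its argument vanishes at x = 1, a logarithmic branch point, modulus 1.
The radius of convergence is the smallest modulus among the singular points: 1.

Radius of convergence at 0: 1.
At 1: a logarithmic branch point.


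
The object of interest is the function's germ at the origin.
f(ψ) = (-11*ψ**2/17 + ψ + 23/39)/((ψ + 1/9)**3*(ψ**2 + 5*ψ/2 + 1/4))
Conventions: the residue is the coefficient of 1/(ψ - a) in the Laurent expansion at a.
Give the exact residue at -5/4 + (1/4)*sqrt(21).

The residue is 74840598/221 + (114320970/1547)*sqrt(21).

The factor ψ**2 + 5*ψ/2 + 1/4 splits as (ψ - a)(ψ - a') with a = -5/4 + (1/4)*sqrt(21), a' = -5/4 - (1/4)*sqrt(21). At the order-1 pole a set g(ψ) = (ψ - a)*f(ψ) = [(-11*ψ**2/17 + ψ + 23/39)/(ψ + 1/9)**3] / (ψ - a').
Simple pole: residue = g(a) at a = -5/4 + (1/4)*sqrt(21), which is 74840598/221 + (114320970/1547)*sqrt(21).


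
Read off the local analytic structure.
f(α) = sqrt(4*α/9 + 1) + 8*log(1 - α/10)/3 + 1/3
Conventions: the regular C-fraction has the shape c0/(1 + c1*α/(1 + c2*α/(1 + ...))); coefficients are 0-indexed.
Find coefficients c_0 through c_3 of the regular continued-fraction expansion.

The regular C-fraction coefficients are [4/3, 1/30, -8/9, 6767/7200].

Taylor coefficients (expand at 0): a_0 = 4/3, a_1 = -2/45, a_2 = -77/2025, a_3 = 419/91125.
c0 = a_0 = 4/3. Peel one level at a time: if S = 1 + c*α/S' with S'(0) = 1, then c is the α-coefficient of S and S' = c*α/(S - 1).
S_1 = c0/f = 1 + (1/30)*α + (4/135)*α^2 + ...; c1 = 1/30.
S_2 = c1*α/(S_1 - 1) = 1 + (-8/9)*α + (6767/8100)*α^2 + ...; c2 = -8/9.
S_3 = c2*α/(S_2 - 1) = 1 + (6767/7200)*α + ...; c3 = 6767/7200.


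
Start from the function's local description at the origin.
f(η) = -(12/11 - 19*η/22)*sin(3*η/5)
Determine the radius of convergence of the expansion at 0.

The factor -sin(3*η/5) is entire and contributes no finite singular point.
The polynomial part has no poles.
No finite singular points: the Taylor series at 0 converges everywhere.

The radius of convergence is infinite.


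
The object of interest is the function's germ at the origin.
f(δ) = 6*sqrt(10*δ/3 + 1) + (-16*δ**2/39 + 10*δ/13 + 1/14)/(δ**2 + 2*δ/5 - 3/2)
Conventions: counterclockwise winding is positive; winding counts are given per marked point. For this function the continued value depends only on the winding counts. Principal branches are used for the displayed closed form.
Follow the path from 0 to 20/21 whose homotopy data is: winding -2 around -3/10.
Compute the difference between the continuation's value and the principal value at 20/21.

The rational part is single-valued and drops out of the difference; each branch term changes only by its own monodromy.
(6)*sqrt(1 - δ/(-3/10)): winding -2 is even, the square root returns to the same sheet, contribution 0.
Summing the contributions at δ = 20/21 gives 0.

Continued minus principal equals 0.


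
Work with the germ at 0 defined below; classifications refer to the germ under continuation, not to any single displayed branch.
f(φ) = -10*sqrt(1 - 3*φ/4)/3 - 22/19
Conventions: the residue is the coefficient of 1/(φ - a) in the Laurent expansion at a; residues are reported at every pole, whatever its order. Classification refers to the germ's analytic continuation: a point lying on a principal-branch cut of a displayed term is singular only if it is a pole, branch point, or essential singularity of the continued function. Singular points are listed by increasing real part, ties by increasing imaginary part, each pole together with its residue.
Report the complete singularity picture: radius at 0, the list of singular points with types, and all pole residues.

Branch term (-10/3)*sqrt(1 - φ/(4/3)): its argument vanishes at φ = 4/3, a square-root branch point, modulus 4/3.
The radius of convergence is the smallest modulus among the singular points: 4/3.

Radius of convergence at 0: 4/3.
At 4/3: an algebraic (square-root) branch point.


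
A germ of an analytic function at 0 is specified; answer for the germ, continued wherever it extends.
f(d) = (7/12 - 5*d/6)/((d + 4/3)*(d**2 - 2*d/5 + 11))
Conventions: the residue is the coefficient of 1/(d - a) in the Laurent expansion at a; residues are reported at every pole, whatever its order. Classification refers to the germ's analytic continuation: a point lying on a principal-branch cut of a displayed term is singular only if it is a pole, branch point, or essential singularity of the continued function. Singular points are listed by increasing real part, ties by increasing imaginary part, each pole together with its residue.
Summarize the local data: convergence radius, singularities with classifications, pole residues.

Denominator factor (d**2 - 2*d/5 + 11): discriminant -1096/25, complex-conjugate roots (1/5) + ((1/5)*sqrt(274))*i and (1/5) - ((1/5)*sqrt(274))*i; poles of order 1, moduli sqrt(11) and sqrt(11).
Denominator factor (d + 4/3): pole of order 1 at -4/3, modulus 4/3.
The radius of convergence is the smallest modulus among the singular points: 4/3.
At the order-1 pole -4/3 set g(d) = (d - (-4/3))*f(d) = (7/12 - 5*d/6)/(d**2 - 2*d/5 + 11).
Simple pole: residue = g(a) at a = -4/3, which is 305/2396.
The factor d**2 - 2*d/5 + 11 splits as (d - a)(d - a') with a = (1/5) - ((1/5)*sqrt(274))*i, a' = (1/5) + ((1/5)*sqrt(274))*i. At the order-1 pole a set g(d) = (d - a)*f(d) = [(7/12 - 5*d/6)/(d + 4/3)] / (d - a').
Simple pole: residue = g(a) at a = (1/5) - ((1/5)*sqrt(274))*i, which is (-305/4792) - ((7645/1313008)*sqrt(274))*i.
The factor d**2 - 2*d/5 + 11 splits as (d - a)(d - a') with a = (1/5) + ((1/5)*sqrt(274))*i, a' = (1/5) - ((1/5)*sqrt(274))*i. At the order-1 pole a set g(d) = (d - a)*f(d) = [(7/12 - 5*d/6)/(d + 4/3)] / (d - a').
Simple pole: residue = g(a) at a = (1/5) + ((1/5)*sqrt(274))*i, which is (-305/4792) + ((7645/1313008)*sqrt(274))*i.
List the singular points by increasing real part (a conjugate pair: the negative imaginary part first).

Radius of convergence at 0: 4/3.
At -4/3: a pole of order 1; residue 305/2396.
At (1/5) - ((1/5)*sqrt(274))*i: a pole of order 1; residue (-305/4792) - ((7645/1313008)*sqrt(274))*i.
At (1/5) + ((1/5)*sqrt(274))*i: a pole of order 1; residue (-305/4792) + ((7645/1313008)*sqrt(274))*i.


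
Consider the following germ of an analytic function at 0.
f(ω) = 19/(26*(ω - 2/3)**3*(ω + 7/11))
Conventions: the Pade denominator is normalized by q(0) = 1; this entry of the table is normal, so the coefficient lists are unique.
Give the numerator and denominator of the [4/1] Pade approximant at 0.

The Pade approximant has numerator coefficients [-5643/1456, -4602876597/1254992648, -120346144875/10039941184, -82863510543/10039941184, -885663675369/40159764736]; denominator coefficients [1, -47840519/24134474].

Taylor coefficients needed (expand at 0): a_0 = -5643/1456, a_1 = -231363/20384, a_2 = -615087/17836, a_3 = -153043803/1997632, a_4 = -748301301/4302592, a_5 = -269964048717/783071744.
Write the denominator as Q(ω) = 1 + q1*ω. Requiring Q*f - P = O(ω^6) with deg P <= 4 kills the coefficients of ω^5..ω^5 in Q*f:
  ω^5: a_5 + q1*a_4 = 0, i.e. -269964048717/783071744 + (-748301301/4302592)*q1 = 0.
Solving this linear system: q1 = -47840519/24134474.
The numerator is Q*f truncated at degree 4: P0 = a_0 = -5643/1456; P1 = a_1 + q1*a_0 = -4602876597/1254992648; P2 = a_2 + q1*a_1 = -120346144875/10039941184; P3 = a_3 + q1*a_2 = -82863510543/10039941184; P4 = a_4 + q1*a_3 = -885663675369/40159764736.


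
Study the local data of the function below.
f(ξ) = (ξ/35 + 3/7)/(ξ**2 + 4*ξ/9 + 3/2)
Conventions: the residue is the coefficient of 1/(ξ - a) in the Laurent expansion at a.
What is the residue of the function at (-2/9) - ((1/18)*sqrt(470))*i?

The residue is (1/70) + ((19/2350)*sqrt(470))*i.

The factor ξ**2 + 4*ξ/9 + 3/2 splits as (ξ - a)(ξ - a') with a = (-2/9) - ((1/18)*sqrt(470))*i, a' = (-2/9) + ((1/18)*sqrt(470))*i. At the order-1 pole a set g(ξ) = (ξ - a)*f(ξ) = [ξ/35 + 3/7] / (ξ - a').
Simple pole: residue = g(a) at a = (-2/9) - ((1/18)*sqrt(470))*i, which is (1/70) + ((19/2350)*sqrt(470))*i.


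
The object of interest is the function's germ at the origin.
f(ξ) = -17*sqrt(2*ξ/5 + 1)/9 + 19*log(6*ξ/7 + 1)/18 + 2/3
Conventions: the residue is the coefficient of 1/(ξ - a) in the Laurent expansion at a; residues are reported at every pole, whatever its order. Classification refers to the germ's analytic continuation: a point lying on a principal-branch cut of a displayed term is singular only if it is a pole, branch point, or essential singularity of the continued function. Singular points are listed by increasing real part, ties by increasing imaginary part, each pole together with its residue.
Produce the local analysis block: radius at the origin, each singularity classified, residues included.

Radius of convergence at 0: 7/6.
At -5/2: an algebraic (square-root) branch point.
At -7/6: a logarithmic branch point.

Branch term (-17/9)*sqrt(1 - ξ/(-5/2)): its argument vanishes at ξ = -5/2, a square-root branch point, modulus 5/2.
Branch term (19/18)*log(1 - ξ/(-7/6)): its argument vanishes at ξ = -7/6, a logarithmic branch point, modulus 7/6.
The radius of convergence is the smallest modulus among the singular points: 7/6.
List the singular points by increasing real part (a conjugate pair: the negative imaginary part first).


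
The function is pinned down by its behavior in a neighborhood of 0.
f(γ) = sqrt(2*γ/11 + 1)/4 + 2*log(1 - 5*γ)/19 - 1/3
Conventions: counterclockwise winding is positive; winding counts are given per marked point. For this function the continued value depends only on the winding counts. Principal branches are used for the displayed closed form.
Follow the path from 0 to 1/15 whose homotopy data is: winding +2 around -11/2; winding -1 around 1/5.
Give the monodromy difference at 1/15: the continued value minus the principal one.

Continued minus principal equals -(4/19)*pi*i.

The rational part is single-valued and drops out of the difference; each branch term changes only by its own monodromy.
(1/4)*sqrt(1 - γ/(-11/2)): winding +2 is even, the square root returns to the same sheet, contribution 0.
(2/19)*log(1 - γ/(1/5)): each positive loop around 1/5 adds 2*pi*i to the log, so winding -1 contributes (2/19)*(-1)*2*pi*i = -(4/19)*pi*i.
Summing the contributions at γ = 1/15 gives -(4/19)*pi*i.
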